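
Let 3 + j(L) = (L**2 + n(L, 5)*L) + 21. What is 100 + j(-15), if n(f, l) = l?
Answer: 268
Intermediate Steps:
j(L) = 18 + L**2 + 5*L (j(L) = -3 + ((L**2 + 5*L) + 21) = -3 + (21 + L**2 + 5*L) = 18 + L**2 + 5*L)
100 + j(-15) = 100 + (18 + (-15)**2 + 5*(-15)) = 100 + (18 + 225 - 75) = 100 + 168 = 268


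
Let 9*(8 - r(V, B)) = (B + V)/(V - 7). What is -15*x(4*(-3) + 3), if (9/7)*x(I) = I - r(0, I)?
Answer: 590/3 ≈ 196.67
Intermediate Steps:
r(V, B) = 8 - (B + V)/(9*(-7 + V)) (r(V, B) = 8 - (B + V)/(9*(V - 7)) = 8 - (B + V)/(9*(-7 + V)))
x(I) = -56/9 + 62*I/81 (x(I) = 7*(I - (-504 - I + 71*0)/(9*(-7 + 0)))/9 = 7*(I - (-504 - I + 0)/(9*(-7)))/9 = 7*(I - (-1)*(-504 - I)/(9*7))/9 = 7*(I - (8 + I/63))/9 = 7*(I + (-8 - I/63))/9 = 7*(-8 + 62*I/63)/9 = -56/9 + 62*I/81)
-15*x(4*(-3) + 3) = -15*(-56/9 + 62*(4*(-3) + 3)/81) = -15*(-56/9 + 62*(-12 + 3)/81) = -15*(-56/9 + (62/81)*(-9)) = -15*(-56/9 - 62/9) = -15*(-118/9) = 590/3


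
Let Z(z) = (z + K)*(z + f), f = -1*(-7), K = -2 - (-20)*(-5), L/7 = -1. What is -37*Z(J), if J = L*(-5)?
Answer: 104118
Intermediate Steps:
L = -7 (L = 7*(-1) = -7)
J = 35 (J = -7*(-5) = 35)
K = -102 (K = -2 - 5*20 = -2 - 100 = -102)
f = 7
Z(z) = (-102 + z)*(7 + z) (Z(z) = (z - 102)*(z + 7) = (-102 + z)*(7 + z))
-37*Z(J) = -37*(-714 + 35² - 95*35) = -37*(-714 + 1225 - 3325) = -37*(-2814) = 104118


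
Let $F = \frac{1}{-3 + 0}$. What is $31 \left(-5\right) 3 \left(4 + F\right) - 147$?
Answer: $-1852$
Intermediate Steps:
$F = - \frac{1}{3}$ ($F = \frac{1}{-3} = - \frac{1}{3} \approx -0.33333$)
$31 \left(-5\right) 3 \left(4 + F\right) - 147 = 31 \left(-5\right) 3 \left(4 - \frac{1}{3}\right) - 147 = 31 \left(\left(-15\right) \frac{11}{3}\right) - 147 = 31 \left(-55\right) - 147 = -1705 - 147 = -1852$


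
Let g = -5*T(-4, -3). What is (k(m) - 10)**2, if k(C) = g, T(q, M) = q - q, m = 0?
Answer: 100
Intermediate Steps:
T(q, M) = 0
g = 0 (g = -5*0 = 0)
k(C) = 0
(k(m) - 10)**2 = (0 - 10)**2 = (-10)**2 = 100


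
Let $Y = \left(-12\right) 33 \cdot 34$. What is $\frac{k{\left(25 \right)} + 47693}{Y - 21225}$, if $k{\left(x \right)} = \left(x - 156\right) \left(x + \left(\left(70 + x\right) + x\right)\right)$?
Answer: $- \frac{9566}{11563} \approx -0.82729$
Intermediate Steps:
$Y = -13464$ ($Y = \left(-396\right) 34 = -13464$)
$k{\left(x \right)} = \left(-156 + x\right) \left(70 + 3 x\right)$ ($k{\left(x \right)} = \left(-156 + x\right) \left(x + \left(70 + 2 x\right)\right) = \left(-156 + x\right) \left(70 + 3 x\right)$)
$\frac{k{\left(25 \right)} + 47693}{Y - 21225} = \frac{\left(-10920 - 9950 + 3 \cdot 25^{2}\right) + 47693}{-13464 - 21225} = \frac{\left(-10920 - 9950 + 3 \cdot 625\right) + 47693}{-34689} = \left(\left(-10920 - 9950 + 1875\right) + 47693\right) \left(- \frac{1}{34689}\right) = \left(-18995 + 47693\right) \left(- \frac{1}{34689}\right) = 28698 \left(- \frac{1}{34689}\right) = - \frac{9566}{11563}$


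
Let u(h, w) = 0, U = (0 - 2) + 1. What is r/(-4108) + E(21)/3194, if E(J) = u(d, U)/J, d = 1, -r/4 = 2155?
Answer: 2155/1027 ≈ 2.0983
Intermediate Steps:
r = -8620 (r = -4*2155 = -8620)
U = -1 (U = -2 + 1 = -1)
E(J) = 0 (E(J) = 0/J = 0)
r/(-4108) + E(21)/3194 = -8620/(-4108) + 0/3194 = -8620*(-1/4108) + 0*(1/3194) = 2155/1027 + 0 = 2155/1027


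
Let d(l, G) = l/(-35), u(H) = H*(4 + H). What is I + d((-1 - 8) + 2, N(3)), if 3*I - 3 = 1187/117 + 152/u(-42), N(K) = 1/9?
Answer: 56677/12285 ≈ 4.6135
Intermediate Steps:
N(K) = ⅑
d(l, G) = -l/35 (d(l, G) = l*(-1/35) = -l/35)
I = 10844/2457 (I = 1 + (1187/117 + 152/((-42*(4 - 42))))/3 = 1 + (1187*(1/117) + 152/((-42*(-38))))/3 = 1 + (1187/117 + 152/1596)/3 = 1 + (1187/117 + 152*(1/1596))/3 = 1 + (1187/117 + 2/21)/3 = 1 + (⅓)*(8387/819) = 1 + 8387/2457 = 10844/2457 ≈ 4.4135)
I + d((-1 - 8) + 2, N(3)) = 10844/2457 - ((-1 - 8) + 2)/35 = 10844/2457 - (-9 + 2)/35 = 10844/2457 - 1/35*(-7) = 10844/2457 + ⅕ = 56677/12285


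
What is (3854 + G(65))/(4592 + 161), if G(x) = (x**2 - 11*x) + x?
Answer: 7429/4753 ≈ 1.5630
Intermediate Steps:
G(x) = x**2 - 10*x
(3854 + G(65))/(4592 + 161) = (3854 + 65*(-10 + 65))/(4592 + 161) = (3854 + 65*55)/4753 = (3854 + 3575)*(1/4753) = 7429*(1/4753) = 7429/4753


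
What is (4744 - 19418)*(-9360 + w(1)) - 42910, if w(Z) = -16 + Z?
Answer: 137525840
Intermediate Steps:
(4744 - 19418)*(-9360 + w(1)) - 42910 = (4744 - 19418)*(-9360 + (-16 + 1)) - 42910 = -14674*(-9360 - 15) - 42910 = -14674*(-9375) - 42910 = 137568750 - 42910 = 137525840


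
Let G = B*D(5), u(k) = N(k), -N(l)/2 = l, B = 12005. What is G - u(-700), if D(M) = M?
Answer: 58625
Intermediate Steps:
N(l) = -2*l
u(k) = -2*k
G = 60025 (G = 12005*5 = 60025)
G - u(-700) = 60025 - (-2)*(-700) = 60025 - 1*1400 = 60025 - 1400 = 58625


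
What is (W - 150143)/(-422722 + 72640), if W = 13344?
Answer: 136799/350082 ≈ 0.39076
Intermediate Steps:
(W - 150143)/(-422722 + 72640) = (13344 - 150143)/(-422722 + 72640) = -136799/(-350082) = -136799*(-1/350082) = 136799/350082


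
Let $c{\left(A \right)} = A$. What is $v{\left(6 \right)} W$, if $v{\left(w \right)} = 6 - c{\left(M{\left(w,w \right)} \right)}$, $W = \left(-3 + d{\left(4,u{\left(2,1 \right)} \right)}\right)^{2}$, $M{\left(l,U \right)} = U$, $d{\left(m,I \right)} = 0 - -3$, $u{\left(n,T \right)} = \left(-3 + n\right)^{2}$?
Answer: $0$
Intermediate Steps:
$d{\left(m,I \right)} = 3$ ($d{\left(m,I \right)} = 0 + 3 = 3$)
$W = 0$ ($W = \left(-3 + 3\right)^{2} = 0^{2} = 0$)
$v{\left(w \right)} = 6 - w$
$v{\left(6 \right)} W = \left(6 - 6\right) 0 = 0 \cdot 0 = 0$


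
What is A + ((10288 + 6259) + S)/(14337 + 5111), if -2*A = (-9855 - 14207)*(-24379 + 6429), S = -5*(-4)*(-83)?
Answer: -4199921024713/19448 ≈ -2.1596e+8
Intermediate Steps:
S = -1660 (S = 20*(-83) = -1660)
A = -215956450 (A = -(-9855 - 14207)*(-24379 + 6429)/2 = -(-12031)*(-17950) = -½*431912900 = -215956450)
A + ((10288 + 6259) + S)/(14337 + 5111) = -215956450 + ((10288 + 6259) - 1660)/(14337 + 5111) = -215956450 + (16547 - 1660)/19448 = -215956450 + 14887*(1/19448) = -215956450 + 14887/19448 = -4199921024713/19448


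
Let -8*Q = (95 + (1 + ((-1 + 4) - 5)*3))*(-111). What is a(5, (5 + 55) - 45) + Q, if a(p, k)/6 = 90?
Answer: 7155/4 ≈ 1788.8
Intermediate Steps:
a(p, k) = 540 (a(p, k) = 6*90 = 540)
Q = 4995/4 (Q = -(95 + (1 + ((-1 + 4) - 5)*3))*(-111)/8 = -(95 + (1 + (3 - 5)*3))*(-111)/8 = -(95 + (1 - 2*3))*(-111)/8 = -(95 + (1 - 6))*(-111)/8 = -(95 - 5)*(-111)/8 = -45*(-111)/4 = -1/8*(-9990) = 4995/4 ≈ 1248.8)
a(5, (5 + 55) - 45) + Q = 540 + 4995/4 = 7155/4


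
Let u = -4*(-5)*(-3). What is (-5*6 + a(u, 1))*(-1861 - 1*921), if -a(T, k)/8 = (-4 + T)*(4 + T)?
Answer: 79848964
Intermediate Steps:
u = -60 (u = 20*(-3) = -60)
a(T, k) = -8*(-4 + T)*(4 + T)
(-5*6 + a(u, 1))*(-1861 - 1*921) = (-5*6 + (128 - 8*(-60)²))*(-1861 - 1*921) = (-30 + (128 - 8*3600))*(-1861 - 921) = (-30 + (128 - 28800))*(-2782) = (-30 - 28672)*(-2782) = -28702*(-2782) = 79848964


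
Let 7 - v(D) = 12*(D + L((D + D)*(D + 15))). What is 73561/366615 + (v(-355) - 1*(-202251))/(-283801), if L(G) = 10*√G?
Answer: -54835911209/104045703615 + 1200*√2414/283801 ≈ -0.31929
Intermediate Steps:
v(D) = 7 - 12*D - 120*√2*√(D*(15 + D)) (v(D) = 7 - 12*(D + 10*√((D + D)*(D + 15))) = 7 - 12*(D + 10*√((2*D)*(15 + D))) = 7 - 12*(D + 10*√(2*D*(15 + D))) = 7 - 12*(D + 10*(√2*√(D*(15 + D)))) = 7 - 12*(D + 10*√2*√(D*(15 + D))) = 7 - (12*D + 120*√2*√(D*(15 + D))) = 7 + (-12*D - 120*√2*√(D*(15 + D))) = 7 - 12*D - 120*√2*√(D*(15 + D)))
73561/366615 + (v(-355) - 1*(-202251))/(-283801) = 73561/366615 + ((7 - 12*(-355) - 120*√2*√(-355*(15 - 355))) - 1*(-202251))/(-283801) = 73561*(1/366615) + ((7 + 4260 - 120*√2*√(-355*(-340))) + 202251)*(-1/283801) = 73561/366615 + ((7 + 4260 - 120*√2*√120700) + 202251)*(-1/283801) = 73561/366615 + ((7 + 4260 - 120*√2*10*√1207) + 202251)*(-1/283801) = 73561/366615 + ((7 + 4260 - 1200*√2414) + 202251)*(-1/283801) = 73561/366615 + ((4267 - 1200*√2414) + 202251)*(-1/283801) = 73561/366615 + (206518 - 1200*√2414)*(-1/283801) = 73561/366615 + (-206518/283801 + 1200*√2414/283801) = -54835911209/104045703615 + 1200*√2414/283801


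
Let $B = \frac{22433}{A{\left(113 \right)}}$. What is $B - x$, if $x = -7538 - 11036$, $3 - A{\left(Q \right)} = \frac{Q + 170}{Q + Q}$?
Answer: $\frac{12406588}{395} \approx 31409.0$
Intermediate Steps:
$A{\left(Q \right)} = 3 - \frac{170 + Q}{2 Q}$ ($A{\left(Q \right)} = 3 - \frac{Q + 170}{Q + Q} = 3 - \frac{170 + Q}{2 Q}$)
$x = -18574$
$B = \frac{5069858}{395}$ ($B = \frac{22433}{\frac{5}{2} - \frac{85}{113}} = \frac{22433}{\frac{395}{226}} = 22433 \cdot \frac{226}{395} = \frac{5069858}{395} \approx 12835.0$)
$B - x = \frac{5069858}{395} - -18574 = \frac{5069858}{395} + 18574 = \frac{12406588}{395}$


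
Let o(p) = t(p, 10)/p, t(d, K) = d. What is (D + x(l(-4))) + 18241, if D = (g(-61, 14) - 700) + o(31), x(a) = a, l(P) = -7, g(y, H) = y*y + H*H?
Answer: 21452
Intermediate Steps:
g(y, H) = H**2 + y**2 (g(y, H) = y**2 + H**2 = H**2 + y**2)
o(p) = 1 (o(p) = p/p = 1)
D = 3218 (D = ((14**2 + (-61)**2) - 700) + 1 = ((196 + 3721) - 700) + 1 = (3917 - 700) + 1 = 3217 + 1 = 3218)
(D + x(l(-4))) + 18241 = (3218 - 7) + 18241 = 3211 + 18241 = 21452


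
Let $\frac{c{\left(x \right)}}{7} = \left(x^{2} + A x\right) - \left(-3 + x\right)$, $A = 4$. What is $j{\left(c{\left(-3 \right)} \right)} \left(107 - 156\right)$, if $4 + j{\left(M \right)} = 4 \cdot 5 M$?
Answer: $-20384$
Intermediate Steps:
$c{\left(x \right)} = 21 + 7 x^{2} + 21 x$ ($c{\left(x \right)} = 7 \left(\left(x^{2} + 4 x\right) - \left(-3 + x\right)\right) = 7 \left(3 + x^{2} + 3 x\right) = 21 + 7 x^{2} + 21 x$)
$j{\left(M \right)} = -4 + 20 M$ ($j{\left(M \right)} = -4 + 4 \cdot 5 M = -4 + 20 M$)
$j{\left(c{\left(-3 \right)} \right)} \left(107 - 156\right) = \left(-4 + 20 \left(21 + 7 \left(-3\right)^{2} + 21 \left(-3\right)\right)\right) \left(107 - 156\right) = \left(-4 + 20 \left(21 + 7 \cdot 9 - 63\right)\right) \left(-49\right) = \left(-4 + 20 \left(21 + 63 - 63\right)\right) \left(-49\right) = \left(-4 + 20 \cdot 21\right) \left(-49\right) = \left(-4 + 420\right) \left(-49\right) = 416 \left(-49\right) = -20384$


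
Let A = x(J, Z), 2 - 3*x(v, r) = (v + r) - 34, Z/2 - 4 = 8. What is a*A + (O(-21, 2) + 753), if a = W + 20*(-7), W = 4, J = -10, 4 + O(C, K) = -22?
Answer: -811/3 ≈ -270.33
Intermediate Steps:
Z = 24 (Z = 8 + 2*8 = 8 + 16 = 24)
O(C, K) = -26 (O(C, K) = -4 - 22 = -26)
x(v, r) = 12 - r/3 - v/3 (x(v, r) = ⅔ - ((v + r) - 34)/3 = ⅔ - ((r + v) - 34)/3 = ⅔ - (-34 + r + v)/3 = ⅔ + (34/3 - r/3 - v/3) = 12 - r/3 - v/3)
a = -136 (a = 4 + 20*(-7) = 4 - 140 = -136)
A = 22/3 (A = 12 - ⅓*24 - ⅓*(-10) = 12 - 8 + 10/3 = 22/3 ≈ 7.3333)
a*A + (O(-21, 2) + 753) = -136*22/3 + (-26 + 753) = -2992/3 + 727 = -811/3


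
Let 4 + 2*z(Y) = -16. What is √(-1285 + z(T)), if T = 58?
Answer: I*√1295 ≈ 35.986*I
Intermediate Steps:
z(Y) = -10 (z(Y) = -2 + (½)*(-16) = -2 - 8 = -10)
√(-1285 + z(T)) = √(-1285 - 10) = √(-1295) = I*√1295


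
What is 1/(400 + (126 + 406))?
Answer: 1/932 ≈ 0.0010730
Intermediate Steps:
1/(400 + (126 + 406)) = 1/(400 + 532) = 1/932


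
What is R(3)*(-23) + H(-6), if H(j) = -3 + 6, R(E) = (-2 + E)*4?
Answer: -89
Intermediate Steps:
R(E) = -8 + 4*E
H(j) = 3
R(3)*(-23) + H(-6) = (-8 + 4*3)*(-23) + 3 = (-8 + 12)*(-23) + 3 = 4*(-23) + 3 = -92 + 3 = -89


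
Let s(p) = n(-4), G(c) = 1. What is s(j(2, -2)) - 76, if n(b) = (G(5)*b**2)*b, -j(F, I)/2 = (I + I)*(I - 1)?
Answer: -140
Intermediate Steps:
j(F, I) = -4*I*(-1 + I) (j(F, I) = -2*(I + I)*(I - 1) = -2*2*I*(-1 + I) = -4*I*(-1 + I))
n(b) = b**3 (n(b) = (1*b**2)*b = b**2*b = b**3)
s(p) = -64 (s(p) = (-4)**3 = -64)
s(j(2, -2)) - 76 = -64 - 76 = -140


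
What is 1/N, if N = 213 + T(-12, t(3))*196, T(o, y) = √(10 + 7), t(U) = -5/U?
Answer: -213/607703 + 196*√17/607703 ≈ 0.00097931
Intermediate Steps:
T(o, y) = √17
N = 213 + 196*√17 (N = 213 + √17*196 = 213 + 196*√17 ≈ 1021.1)
1/N = 1/(213 + 196*√17)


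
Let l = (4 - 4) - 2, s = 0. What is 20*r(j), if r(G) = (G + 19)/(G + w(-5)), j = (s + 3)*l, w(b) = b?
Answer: -260/11 ≈ -23.636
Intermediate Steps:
l = -2 (l = 0 - 2 = -2)
j = -6 (j = (0 + 3)*(-2) = 3*(-2) = -6)
r(G) = (19 + G)/(-5 + G) (r(G) = (G + 19)/(G - 5) = (19 + G)/(-5 + G))
20*r(j) = 20*((19 - 6)/(-5 - 6)) = 20*(13/(-11)) = 20*(-1/11*13) = 20*(-13/11) = -260/11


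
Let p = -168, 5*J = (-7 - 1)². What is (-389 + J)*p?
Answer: 316008/5 ≈ 63202.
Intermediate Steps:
J = 64/5 (J = (-7 - 1)²/5 = (⅕)*(-8)² = (⅕)*64 = 64/5 ≈ 12.800)
(-389 + J)*p = (-389 + 64/5)*(-168) = -1881/5*(-168) = 316008/5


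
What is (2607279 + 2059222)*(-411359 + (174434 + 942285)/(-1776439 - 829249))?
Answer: -5001902617471208211/2605688 ≈ -1.9196e+12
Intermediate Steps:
(2607279 + 2059222)*(-411359 + (174434 + 942285)/(-1776439 - 829249)) = 4666501*(-411359 + 1116719/(-2605688)) = 4666501*(-411359 + 1116719*(-1/2605688)) = 4666501*(-411359 - 1116719/2605688) = 4666501*(-1071874326711/2605688) = -5001902617471208211/2605688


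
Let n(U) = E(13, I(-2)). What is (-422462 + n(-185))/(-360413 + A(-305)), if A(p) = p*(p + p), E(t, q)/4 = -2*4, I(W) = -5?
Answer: 422494/174363 ≈ 2.4231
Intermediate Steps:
E(t, q) = -32 (E(t, q) = 4*(-2*4) = 4*(-8) = -32)
n(U) = -32
A(p) = 2*p² (A(p) = p*(2*p) = 2*p²)
(-422462 + n(-185))/(-360413 + A(-305)) = (-422462 - 32)/(-360413 + 2*(-305)²) = -422494/(-360413 + 2*93025) = -422494/(-360413 + 186050) = -422494/(-174363) = -422494*(-1/174363) = 422494/174363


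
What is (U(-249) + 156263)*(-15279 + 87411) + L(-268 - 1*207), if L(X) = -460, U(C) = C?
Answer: 11253601388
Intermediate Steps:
(U(-249) + 156263)*(-15279 + 87411) + L(-268 - 1*207) = (-249 + 156263)*(-15279 + 87411) - 460 = 156014*72132 - 460 = 11253601848 - 460 = 11253601388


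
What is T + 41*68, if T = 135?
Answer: 2923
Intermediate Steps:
T + 41*68 = 135 + 41*68 = 135 + 2788 = 2923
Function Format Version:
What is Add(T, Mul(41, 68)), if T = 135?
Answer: 2923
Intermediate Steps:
Add(T, Mul(41, 68)) = Add(135, Mul(41, 68)) = Add(135, 2788) = 2923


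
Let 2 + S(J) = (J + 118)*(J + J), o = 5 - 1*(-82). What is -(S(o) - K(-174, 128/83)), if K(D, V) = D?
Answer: -35842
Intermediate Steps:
o = 87 (o = 5 + 82 = 87)
S(J) = -2 + 2*J*(118 + J) (S(J) = -2 + (J + 118)*(J + J) = -2 + (118 + J)*(2*J) = -2 + 2*J*(118 + J))
-(S(o) - K(-174, 128/83)) = -((-2 + 2*87² + 236*87) - 1*(-174)) = -((-2 + 2*7569 + 20532) + 174) = -((-2 + 15138 + 20532) + 174) = -(35668 + 174) = -1*35842 = -35842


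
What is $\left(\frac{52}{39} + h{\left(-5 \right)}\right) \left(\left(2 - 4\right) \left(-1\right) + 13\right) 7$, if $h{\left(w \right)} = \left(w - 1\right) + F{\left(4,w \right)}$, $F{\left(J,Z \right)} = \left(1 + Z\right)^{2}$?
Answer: $1190$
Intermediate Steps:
$h{\left(w \right)} = -1 + w + \left(1 + w\right)^{2}$ ($h{\left(w \right)} = \left(w - 1\right) + \left(1 + w\right)^{2} = \left(-1 + w\right) + \left(1 + w\right)^{2} = -1 + w + \left(1 + w\right)^{2}$)
$\left(\frac{52}{39} + h{\left(-5 \right)}\right) \left(\left(2 - 4\right) \left(-1\right) + 13\right) 7 = \left(\frac{52}{39} - 5 \left(3 - 5\right)\right) \left(\left(2 - 4\right) \left(-1\right) + 13\right) 7 = \left(52 \cdot \frac{1}{39} - -10\right) \left(\left(-2\right) \left(-1\right) + 13\right) 7 = \left(\frac{4}{3} + 10\right) \left(2 + 13\right) 7 = \frac{34}{3} \cdot 15 \cdot 7 = 170 \cdot 7 = 1190$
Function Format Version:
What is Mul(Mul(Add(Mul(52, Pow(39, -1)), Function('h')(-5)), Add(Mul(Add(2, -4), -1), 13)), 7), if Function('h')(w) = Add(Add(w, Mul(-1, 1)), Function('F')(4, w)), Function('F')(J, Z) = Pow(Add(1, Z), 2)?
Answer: 1190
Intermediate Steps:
Function('h')(w) = Add(-1, w, Pow(Add(1, w), 2)) (Function('h')(w) = Add(Add(w, Mul(-1, 1)), Pow(Add(1, w), 2)) = Add(Add(w, -1), Pow(Add(1, w), 2)) = Add(Add(-1, w), Pow(Add(1, w), 2)) = Add(-1, w, Pow(Add(1, w), 2)))
Mul(Mul(Add(Mul(52, Pow(39, -1)), Function('h')(-5)), Add(Mul(Add(2, -4), -1), 13)), 7) = Mul(Mul(Add(Mul(52, Pow(39, -1)), Mul(-5, Add(3, -5))), Add(Mul(Add(2, -4), -1), 13)), 7) = Mul(Mul(Add(Mul(52, Rational(1, 39)), Mul(-5, -2)), Add(Mul(-2, -1), 13)), 7) = Mul(Mul(Add(Rational(4, 3), 10), Add(2, 13)), 7) = Mul(Mul(Rational(34, 3), 15), 7) = Mul(170, 7) = 1190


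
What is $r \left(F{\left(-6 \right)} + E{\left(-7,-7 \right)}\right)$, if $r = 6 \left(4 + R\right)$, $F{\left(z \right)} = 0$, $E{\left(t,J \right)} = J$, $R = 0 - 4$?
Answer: $0$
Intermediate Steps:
$R = -4$
$r = 0$ ($r = 6 \left(4 - 4\right) = 6 \cdot 0 = 0$)
$r \left(F{\left(-6 \right)} + E{\left(-7,-7 \right)}\right) = 0 \left(0 - 7\right) = 0 \left(-7\right) = 0$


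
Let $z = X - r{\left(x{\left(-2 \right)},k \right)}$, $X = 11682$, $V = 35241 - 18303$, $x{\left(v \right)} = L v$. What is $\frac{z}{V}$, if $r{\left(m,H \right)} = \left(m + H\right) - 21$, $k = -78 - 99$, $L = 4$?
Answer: $\frac{5944}{8469} \approx 0.70185$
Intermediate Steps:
$x{\left(v \right)} = 4 v$
$k = -177$
$V = 16938$ ($V = 35241 - 18303 = 16938$)
$r{\left(m,H \right)} = -21 + H + m$ ($r{\left(m,H \right)} = \left(H + m\right) - 21 = -21 + H + m$)
$z = 11888$ ($z = 11682 - \left(-21 - 177 + 4 \left(-2\right)\right) = 11682 - \left(-21 - 177 - 8\right) = 11682 - -206 = 11682 + 206 = 11888$)
$\frac{z}{V} = \frac{11888}{16938} = 11888 \cdot \frac{1}{16938} = \frac{5944}{8469}$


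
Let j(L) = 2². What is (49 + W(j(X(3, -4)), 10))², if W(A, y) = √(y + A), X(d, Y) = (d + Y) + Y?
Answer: (49 + √14)² ≈ 2781.7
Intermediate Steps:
X(d, Y) = d + 2*Y (X(d, Y) = (Y + d) + Y = d + 2*Y)
j(L) = 4
W(A, y) = √(A + y)
(49 + W(j(X(3, -4)), 10))² = (49 + √(4 + 10))² = (49 + √14)²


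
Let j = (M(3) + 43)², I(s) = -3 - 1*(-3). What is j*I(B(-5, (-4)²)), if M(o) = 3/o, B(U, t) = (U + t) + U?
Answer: 0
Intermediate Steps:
B(U, t) = t + 2*U
I(s) = 0 (I(s) = -3 + 3 = 0)
j = 1936 (j = (3/3 + 43)² = (3*(⅓) + 43)² = (1 + 43)² = 44² = 1936)
j*I(B(-5, (-4)²)) = 1936*0 = 0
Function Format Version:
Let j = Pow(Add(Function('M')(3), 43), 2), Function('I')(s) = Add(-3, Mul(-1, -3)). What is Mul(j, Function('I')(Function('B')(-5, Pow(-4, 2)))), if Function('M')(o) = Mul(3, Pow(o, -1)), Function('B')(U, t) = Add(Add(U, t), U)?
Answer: 0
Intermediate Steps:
Function('B')(U, t) = Add(t, Mul(2, U))
Function('I')(s) = 0 (Function('I')(s) = Add(-3, 3) = 0)
j = 1936 (j = Pow(Add(Mul(3, Pow(3, -1)), 43), 2) = Pow(Add(Mul(3, Rational(1, 3)), 43), 2) = Pow(Add(1, 43), 2) = Pow(44, 2) = 1936)
Mul(j, Function('I')(Function('B')(-5, Pow(-4, 2)))) = Mul(1936, 0) = 0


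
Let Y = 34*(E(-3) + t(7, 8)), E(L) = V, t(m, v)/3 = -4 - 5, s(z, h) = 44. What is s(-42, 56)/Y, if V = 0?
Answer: -22/459 ≈ -0.047930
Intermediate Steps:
t(m, v) = -27 (t(m, v) = 3*(-4 - 5) = 3*(-9) = -27)
E(L) = 0
Y = -918 (Y = 34*(0 - 27) = 34*(-27) = -918)
s(-42, 56)/Y = 44/(-918) = 44*(-1/918) = -22/459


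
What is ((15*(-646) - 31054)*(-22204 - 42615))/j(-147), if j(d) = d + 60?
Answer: -2640985336/87 ≈ -3.0356e+7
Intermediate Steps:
j(d) = 60 + d
((15*(-646) - 31054)*(-22204 - 42615))/j(-147) = ((15*(-646) - 31054)*(-22204 - 42615))/(60 - 147) = ((-9690 - 31054)*(-64819))/(-87) = -40744*(-64819)*(-1/87) = 2640985336*(-1/87) = -2640985336/87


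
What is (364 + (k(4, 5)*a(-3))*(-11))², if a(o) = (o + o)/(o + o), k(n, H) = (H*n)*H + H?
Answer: 625681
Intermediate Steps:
k(n, H) = H + n*H² (k(n, H) = n*H² + H = H + n*H²)
a(o) = 1 (a(o) = (2*o)/((2*o)) = (2*o)*(1/(2*o)) = 1)
(364 + (k(4, 5)*a(-3))*(-11))² = (364 + ((5*(1 + 5*4))*1)*(-11))² = (364 + ((5*(1 + 20))*1)*(-11))² = (364 + ((5*21)*1)*(-11))² = (364 + (105*1)*(-11))² = (364 + 105*(-11))² = (364 - 1155)² = (-791)² = 625681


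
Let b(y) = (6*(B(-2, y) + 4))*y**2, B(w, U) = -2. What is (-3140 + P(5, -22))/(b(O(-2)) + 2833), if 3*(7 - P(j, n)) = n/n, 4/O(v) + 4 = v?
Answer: -1880/1703 ≈ -1.1039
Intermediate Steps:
O(v) = 4/(-4 + v)
b(y) = 12*y**2 (b(y) = (6*(-2 + 4))*y**2 = (6*2)*y**2 = 12*y**2)
P(j, n) = 20/3 (P(j, n) = 7 - n/(3*n) = 7 - 1/3*1 = 7 - 1/3 = 20/3)
(-3140 + P(5, -22))/(b(O(-2)) + 2833) = (-3140 + 20/3)/(12*(4/(-4 - 2))**2 + 2833) = -9400/(3*(12*(4/(-6))**2 + 2833)) = -9400/(3*(12*(4*(-1/6))**2 + 2833)) = -9400/(3*(12*(-2/3)**2 + 2833)) = -9400/(3*(12*(4/9) + 2833)) = -9400/(3*(16/3 + 2833)) = -9400/(3*8515/3) = -9400/3*3/8515 = -1880/1703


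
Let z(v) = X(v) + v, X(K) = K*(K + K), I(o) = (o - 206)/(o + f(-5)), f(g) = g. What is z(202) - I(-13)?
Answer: 490787/6 ≈ 81798.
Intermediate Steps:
I(o) = (-206 + o)/(-5 + o) (I(o) = (o - 206)/(o - 5) = (-206 + o)/(-5 + o))
X(K) = 2*K² (X(K) = K*(2*K) = 2*K²)
z(v) = v + 2*v² (z(v) = 2*v² + v = v + 2*v²)
z(202) - I(-13) = 202*(1 + 2*202) - (-206 - 13)/(-5 - 13) = 202*(1 + 404) - (-219)/(-18) = 202*405 - (-1)*(-219)/18 = 81810 - 1*73/6 = 81810 - 73/6 = 490787/6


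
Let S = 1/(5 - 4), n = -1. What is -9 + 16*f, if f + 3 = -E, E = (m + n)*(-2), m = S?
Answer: -57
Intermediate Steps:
S = 1 (S = 1/1 = 1)
m = 1
E = 0 (E = (1 - 1)*(-2) = 0*(-2) = 0)
f = -3 (f = -3 - 1*0 = -3 + 0 = -3)
-9 + 16*f = -9 + 16*(-3) = -9 - 48 = -57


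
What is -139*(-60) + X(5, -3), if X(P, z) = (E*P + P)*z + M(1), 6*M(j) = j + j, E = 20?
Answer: 24076/3 ≈ 8025.3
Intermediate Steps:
M(j) = j/3 (M(j) = (j + j)/6 = (2*j)/6 = j/3)
X(P, z) = ⅓ + 21*P*z (X(P, z) = (20*P + P)*z + (⅓)*1 = (21*P)*z + ⅓ = 21*P*z + ⅓ = ⅓ + 21*P*z)
-139*(-60) + X(5, -3) = -139*(-60) + (⅓ + 21*5*(-3)) = 8340 + (⅓ - 315) = 8340 - 944/3 = 24076/3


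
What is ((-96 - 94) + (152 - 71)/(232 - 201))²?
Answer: 33744481/961 ≈ 35114.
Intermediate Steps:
((-96 - 94) + (152 - 71)/(232 - 201))² = (-190 + 81/31)² = (-5809/31)² = 33744481/961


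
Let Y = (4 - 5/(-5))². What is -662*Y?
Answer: -16550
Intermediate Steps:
Y = 25 (Y = (4 - 5*(-⅕))² = (4 + 1)² = 5² = 25)
-662*Y = -662*25 = -16550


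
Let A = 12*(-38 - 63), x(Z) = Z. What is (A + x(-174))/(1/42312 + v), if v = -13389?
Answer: 5331312/51501397 ≈ 0.10352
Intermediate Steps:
A = -1212 (A = 12*(-101) = -1212)
(A + x(-174))/(1/42312 + v) = (-1212 - 174)/(1/42312 - 13389) = -1386/(1/42312 - 13389) = -1386/(-566515367/42312) = -1386*(-42312/566515367) = 5331312/51501397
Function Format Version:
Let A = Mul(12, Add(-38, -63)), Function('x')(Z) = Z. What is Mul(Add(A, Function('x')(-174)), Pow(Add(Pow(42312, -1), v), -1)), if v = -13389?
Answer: Rational(5331312, 51501397) ≈ 0.10352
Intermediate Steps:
A = -1212 (A = Mul(12, -101) = -1212)
Mul(Add(A, Function('x')(-174)), Pow(Add(Pow(42312, -1), v), -1)) = Mul(Add(-1212, -174), Pow(Add(Pow(42312, -1), -13389), -1)) = Mul(-1386, Pow(Add(Rational(1, 42312), -13389), -1)) = Mul(-1386, Pow(Rational(-566515367, 42312), -1)) = Mul(-1386, Rational(-42312, 566515367)) = Rational(5331312, 51501397)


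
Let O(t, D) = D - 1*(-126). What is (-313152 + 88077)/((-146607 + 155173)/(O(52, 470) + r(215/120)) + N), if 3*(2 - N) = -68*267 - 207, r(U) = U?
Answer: -215276735/5870151 ≈ -36.673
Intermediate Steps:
O(t, D) = 126 + D (O(t, D) = D + 126 = 126 + D)
N = 6123 (N = 2 - (-68*267 - 207)/3 = 2 - (-18156 - 207)/3 = 2 - ⅓*(-18363) = 2 + 6121 = 6123)
(-313152 + 88077)/((-146607 + 155173)/(O(52, 470) + r(215/120)) + N) = (-313152 + 88077)/((-146607 + 155173)/((126 + 470) + 215/120) + 6123) = -225075/(8566/(596 + 215*(1/120)) + 6123) = -225075/(8566/(596 + 43/24) + 6123) = -225075/(8566/(14347/24) + 6123) = -225075/(8566*(24/14347) + 6123) = -225075/(205584/14347 + 6123) = -225075/88052265/14347 = -225075*14347/88052265 = -215276735/5870151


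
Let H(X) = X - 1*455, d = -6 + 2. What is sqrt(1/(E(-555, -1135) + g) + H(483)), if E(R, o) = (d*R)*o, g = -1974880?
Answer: sqrt(141408744511155)/2247290 ≈ 5.2915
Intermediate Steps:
d = -4
H(X) = -455 + X (H(X) = X - 455 = -455 + X)
E(R, o) = -4*R*o (E(R, o) = (-4*R)*o = -4*R*o)
sqrt(1/(E(-555, -1135) + g) + H(483)) = sqrt(1/(-4*(-555)*(-1135) - 1974880) + (-455 + 483)) = sqrt(1/(-2519700 - 1974880) + 28) = sqrt(1/(-4494580) + 28) = sqrt(-1/4494580 + 28) = sqrt(125848239/4494580) = sqrt(141408744511155)/2247290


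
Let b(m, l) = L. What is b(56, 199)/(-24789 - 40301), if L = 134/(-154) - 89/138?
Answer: 16099/691646340 ≈ 2.3276e-5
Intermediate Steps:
L = -16099/10626 (L = 134*(-1/154) - 89*1/138 = -67/77 - 89/138 = -16099/10626 ≈ -1.5151)
b(m, l) = -16099/10626
b(56, 199)/(-24789 - 40301) = -16099/(10626*(-24789 - 40301)) = -16099/10626/(-65090) = -16099/10626*(-1/65090) = 16099/691646340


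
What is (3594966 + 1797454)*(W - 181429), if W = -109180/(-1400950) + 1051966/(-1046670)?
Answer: -2869161830330751714704/2932664673 ≈ -9.7835e+11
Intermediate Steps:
W = -13594763371/14663323365 (W = -109180*(-1/1400950) + 1051966*(-1/1046670) = 10918/140095 - 525983/523335 = -13594763371/14663323365 ≈ -0.92713)
(3594966 + 1797454)*(W - 181429) = (3594966 + 1797454)*(-13594763371/14663323365 - 181429) = 5392420*(-2660365689551956/14663323365) = -2869161830330751714704/2932664673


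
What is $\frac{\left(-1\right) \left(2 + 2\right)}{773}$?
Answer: $- \frac{4}{773} \approx -0.0051746$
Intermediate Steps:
$\frac{\left(-1\right) \left(2 + 2\right)}{773} = \left(-1\right) 4 \cdot \frac{1}{773} = \left(-4\right) \frac{1}{773} = - \frac{4}{773}$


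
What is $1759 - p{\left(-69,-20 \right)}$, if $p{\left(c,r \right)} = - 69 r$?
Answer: $379$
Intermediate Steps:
$1759 - p{\left(-69,-20 \right)} = 1759 - \left(-69\right) \left(-20\right) = 1759 - 1380 = 379$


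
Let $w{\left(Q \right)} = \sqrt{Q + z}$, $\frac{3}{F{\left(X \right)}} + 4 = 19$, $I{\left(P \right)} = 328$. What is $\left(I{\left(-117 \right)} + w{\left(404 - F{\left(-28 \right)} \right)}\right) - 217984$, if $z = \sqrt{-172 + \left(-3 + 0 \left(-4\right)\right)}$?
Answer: $-217656 + \frac{\sqrt{10095 + 125 i \sqrt{7}}}{5} \approx -2.1764 \cdot 10^{5} + 0.32911 i$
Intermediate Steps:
$F{\left(X \right)} = \frac{1}{5}$ ($F{\left(X \right)} = \frac{3}{-4 + 19} = \frac{3}{15} = 3 \cdot \frac{1}{15} = \frac{1}{5}$)
$z = 5 i \sqrt{7}$ ($z = \sqrt{-172 + \left(-3 + 0\right)} = \sqrt{-172 - 3} = \sqrt{-175} = 5 i \sqrt{7} \approx 13.229 i$)
$w{\left(Q \right)} = \sqrt{Q + 5 i \sqrt{7}}$
$\left(I{\left(-117 \right)} + w{\left(404 - F{\left(-28 \right)} \right)}\right) - 217984 = \left(328 + \sqrt{\left(404 - \frac{1}{5}\right) + 5 i \sqrt{7}}\right) - 217984 = \left(328 + \sqrt{\frac{2019}{5} + 5 i \sqrt{7}}\right) - 217984 = -217656 + \sqrt{\frac{2019}{5} + 5 i \sqrt{7}}$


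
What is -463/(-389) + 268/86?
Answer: 72035/16727 ≈ 4.3065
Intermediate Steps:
-463/(-389) + 268/86 = -463*(-1/389) + 268*(1/86) = 463/389 + 134/43 = 72035/16727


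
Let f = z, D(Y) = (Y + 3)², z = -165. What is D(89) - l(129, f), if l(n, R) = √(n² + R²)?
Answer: 8464 - 3*√4874 ≈ 8254.6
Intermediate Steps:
D(Y) = (3 + Y)²
f = -165
l(n, R) = √(R² + n²)
D(89) - l(129, f) = (3 + 89)² - √((-165)² + 129²) = 92² - √(27225 + 16641) = 8464 - √43866 = 8464 - 3*√4874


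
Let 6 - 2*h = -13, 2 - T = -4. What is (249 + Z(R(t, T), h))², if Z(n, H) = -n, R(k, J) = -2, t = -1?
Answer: 63001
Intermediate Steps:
T = 6 (T = 2 - 1*(-4) = 2 + 4 = 6)
h = 19/2 (h = 3 - ½*(-13) = 3 + 13/2 = 19/2 ≈ 9.5000)
(249 + Z(R(t, T), h))² = (249 - 1*(-2))² = (249 + 2)² = 251² = 63001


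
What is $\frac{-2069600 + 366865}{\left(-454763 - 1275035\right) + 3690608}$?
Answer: $- \frac{340547}{392162} \approx -0.86838$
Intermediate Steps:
$\frac{-2069600 + 366865}{\left(-454763 - 1275035\right) + 3690608} = - \frac{1702735}{\left(-454763 - 1275035\right) + 3690608} = - \frac{1702735}{-1729798 + 3690608} = - \frac{1702735}{1960810} = \left(-1702735\right) \frac{1}{1960810} = - \frac{340547}{392162}$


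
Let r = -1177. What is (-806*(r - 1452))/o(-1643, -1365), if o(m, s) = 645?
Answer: 2118974/645 ≈ 3285.2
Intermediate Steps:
(-806*(r - 1452))/o(-1643, -1365) = -806*(-1177 - 1452)/645 = -806*(-2629)*(1/645) = 2118974*(1/645) = 2118974/645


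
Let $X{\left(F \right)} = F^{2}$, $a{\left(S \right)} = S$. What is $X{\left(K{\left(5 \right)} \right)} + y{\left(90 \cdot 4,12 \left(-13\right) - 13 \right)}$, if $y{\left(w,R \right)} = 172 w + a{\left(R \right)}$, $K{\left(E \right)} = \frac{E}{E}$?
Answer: $61752$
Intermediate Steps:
$K{\left(E \right)} = 1$
$y{\left(w,R \right)} = R + 172 w$ ($y{\left(w,R \right)} = 172 w + R = R + 172 w$)
$X{\left(K{\left(5 \right)} \right)} + y{\left(90 \cdot 4,12 \left(-13\right) - 13 \right)} = 1^{2} + \left(\left(12 \left(-13\right) - 13\right) + 172 \cdot 90 \cdot 4\right) = 1 + \left(\left(-156 - 13\right) + 172 \cdot 360\right) = 1 + \left(-169 + 61920\right) = 1 + 61751 = 61752$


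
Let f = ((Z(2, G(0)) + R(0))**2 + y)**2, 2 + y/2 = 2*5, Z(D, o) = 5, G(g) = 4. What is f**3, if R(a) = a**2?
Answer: 4750104241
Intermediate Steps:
y = 16 (y = -4 + 2*(2*5) = -4 + 2*10 = -4 + 20 = 16)
f = 1681 (f = ((5 + 0**2)**2 + 16)**2 = ((5 + 0)**2 + 16)**2 = (5**2 + 16)**2 = (25 + 16)**2 = 41**2 = 1681)
f**3 = 1681**3 = 4750104241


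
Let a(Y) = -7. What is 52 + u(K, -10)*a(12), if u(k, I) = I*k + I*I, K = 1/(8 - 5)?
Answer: -1874/3 ≈ -624.67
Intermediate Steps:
K = 1/3 ≈ 0.33333
u(k, I) = I**2 + I*k (u(k, I) = I*k + I**2 = I**2 + I*k)
52 + u(K, -10)*a(12) = 52 - 10*(-10 + 1/3)*(-7) = 52 - 10*(-29/3)*(-7) = 52 + (290/3)*(-7) = 52 - 2030/3 = -1874/3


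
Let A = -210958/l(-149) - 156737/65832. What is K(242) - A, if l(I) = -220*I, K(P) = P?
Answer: 12301251869/49044840 ≈ 250.82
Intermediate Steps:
A = -432400589/49044840 (A = -210958/((-220*(-149))) - 156737/65832 = -210958/32780 - 156737*1/65832 = -210958*1/32780 - 156737/65832 = -9589/1490 - 156737/65832 = -432400589/49044840 ≈ -8.8164)
K(242) - A = 242 - 1*(-432400589/49044840) = 242 + 432400589/49044840 = 12301251869/49044840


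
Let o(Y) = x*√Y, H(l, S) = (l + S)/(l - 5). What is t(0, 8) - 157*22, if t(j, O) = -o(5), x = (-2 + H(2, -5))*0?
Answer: -3454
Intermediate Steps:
H(l, S) = (S + l)/(-5 + l)
x = 0 (x = (-2 + (-5 + 2)/(-5 + 2))*0 = (-2 - 3/(-3))*0 = (-2 - ⅓*(-3))*0 = (-2 + 1)*0 = -1*0 = 0)
o(Y) = 0 (o(Y) = 0*√Y = 0)
t(j, O) = 0 (t(j, O) = -1*0 = 0)
t(0, 8) - 157*22 = 0 - 157*22 = 0 - 3454 = -3454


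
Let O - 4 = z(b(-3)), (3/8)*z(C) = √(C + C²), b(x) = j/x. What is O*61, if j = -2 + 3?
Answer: 244 + 488*I*√2/9 ≈ 244.0 + 76.682*I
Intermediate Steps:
j = 1
b(x) = 1/x
z(C) = 8*√(C + C²)/3
O = 4 + 8*I*√2/9 (O = 4 + 8*√((1 + 1/(-3))/(-3))/3 = 4 + 8*√(-(1 - ⅓)/3)/3 = 4 + 8*√(-⅓*⅔)/3 = 4 + 8*√(-2/9)/3 = 4 + 8*(I*√2/3)/3 = 4 + 8*I*√2/9 ≈ 4.0 + 1.2571*I)
O*61 = (4 + 8*I*√2/9)*61 = 244 + 488*I*√2/9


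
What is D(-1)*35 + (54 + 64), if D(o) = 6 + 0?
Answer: 328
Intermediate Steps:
D(o) = 6
D(-1)*35 + (54 + 64) = 6*35 + (54 + 64) = 210 + 118 = 328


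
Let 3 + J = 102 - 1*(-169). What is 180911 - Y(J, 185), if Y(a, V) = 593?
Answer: 180318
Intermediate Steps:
J = 268 (J = -3 + (102 - 1*(-169)) = -3 + (102 + 169) = -3 + 271 = 268)
180911 - Y(J, 185) = 180911 - 1*593 = 180911 - 593 = 180318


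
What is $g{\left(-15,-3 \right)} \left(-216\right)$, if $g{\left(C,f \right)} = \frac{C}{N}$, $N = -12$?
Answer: $-270$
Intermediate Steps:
$g{\left(C,f \right)} = - \frac{C}{12}$ ($g{\left(C,f \right)} = \frac{C}{-12} = C \left(- \frac{1}{12}\right) = - \frac{C}{12}$)
$g{\left(-15,-3 \right)} \left(-216\right) = \left(- \frac{1}{12}\right) \left(-15\right) \left(-216\right) = \frac{5}{4} \left(-216\right) = -270$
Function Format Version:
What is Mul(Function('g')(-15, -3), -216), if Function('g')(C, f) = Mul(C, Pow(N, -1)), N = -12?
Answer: -270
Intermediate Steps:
Function('g')(C, f) = Mul(Rational(-1, 12), C) (Function('g')(C, f) = Mul(C, Pow(-12, -1)) = Mul(C, Rational(-1, 12)) = Mul(Rational(-1, 12), C))
Mul(Function('g')(-15, -3), -216) = Mul(Mul(Rational(-1, 12), -15), -216) = Mul(Rational(5, 4), -216) = -270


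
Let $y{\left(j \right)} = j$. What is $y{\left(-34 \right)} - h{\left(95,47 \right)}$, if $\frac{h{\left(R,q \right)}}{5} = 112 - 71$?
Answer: $-239$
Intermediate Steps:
$h{\left(R,q \right)} = 205$ ($h{\left(R,q \right)} = 5 \left(112 - 71\right) = 5 \cdot 41 = 205$)
$y{\left(-34 \right)} - h{\left(95,47 \right)} = -34 - 205 = -239$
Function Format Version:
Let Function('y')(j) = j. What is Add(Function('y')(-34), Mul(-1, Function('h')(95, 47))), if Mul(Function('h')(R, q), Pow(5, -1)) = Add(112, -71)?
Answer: -239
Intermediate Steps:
Function('h')(R, q) = 205 (Function('h')(R, q) = Mul(5, Add(112, -71)) = Mul(5, 41) = 205)
Add(Function('y')(-34), Mul(-1, Function('h')(95, 47))) = Add(-34, Mul(-1, 205)) = Add(-34, -205) = -239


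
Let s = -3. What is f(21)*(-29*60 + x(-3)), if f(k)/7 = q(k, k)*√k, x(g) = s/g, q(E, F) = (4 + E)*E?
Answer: -6390825*√21 ≈ -2.9286e+7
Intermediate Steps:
q(E, F) = E*(4 + E)
x(g) = -3/g
f(k) = 7*k^(3/2)*(4 + k) (f(k) = 7*((k*(4 + k))*√k) = 7*(k^(3/2)*(4 + k)) = 7*k^(3/2)*(4 + k))
f(21)*(-29*60 + x(-3)) = (7*21^(3/2)*(4 + 21))*(-29*60 - 3/(-3)) = (7*(21*√21)*25)*(-1740 - 3*(-⅓)) = (3675*√21)*(-1740 + 1) = (3675*√21)*(-1739) = -6390825*√21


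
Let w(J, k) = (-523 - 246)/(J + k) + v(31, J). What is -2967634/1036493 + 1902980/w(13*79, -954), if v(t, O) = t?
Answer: 71991312071012/774260271 ≈ 92981.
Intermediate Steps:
w(J, k) = 31 - 769/(J + k) (w(J, k) = (-523 - 246)/(J + k) + 31 = -769/(J + k) + 31 = 31 - 769/(J + k))
-2967634/1036493 + 1902980/w(13*79, -954) = -2967634/1036493 + 1902980/(((-769 + 31*(13*79) + 31*(-954))/(13*79 - 954))) = -2967634*1/1036493 + 1902980/(((-769 + 31*1027 - 29574)/(1027 - 954))) = -2967634/1036493 + 1902980/(((-769 + 31837 - 29574)/73)) = -2967634/1036493 + 1902980/(((1/73)*1494)) = -2967634/1036493 + 1902980/(1494/73) = -2967634/1036493 + 1902980*(73/1494) = -2967634/1036493 + 69458770/747 = 71991312071012/774260271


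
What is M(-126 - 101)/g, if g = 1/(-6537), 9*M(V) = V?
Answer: 494633/3 ≈ 1.6488e+5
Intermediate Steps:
M(V) = V/9
g = -1/6537 ≈ -0.00015298
M(-126 - 101)/g = ((-126 - 101)/9)/(-1/6537) = ((⅑)*(-227))*(-6537) = -227/9*(-6537) = 494633/3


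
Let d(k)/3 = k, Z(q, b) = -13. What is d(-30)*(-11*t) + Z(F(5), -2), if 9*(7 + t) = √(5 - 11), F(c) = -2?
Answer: -6943 + 110*I*√6 ≈ -6943.0 + 269.44*I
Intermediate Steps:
t = -7 + I*√6/9 (t = -7 + √(5 - 11)/9 = -7 + √(-6)/9 = -7 + (I*√6)/9 = -7 + I*√6/9 ≈ -7.0 + 0.27217*I)
d(k) = 3*k
d(-30)*(-11*t) + Z(F(5), -2) = (3*(-30))*(-11*(-7 + I*√6/9)) - 13 = -90*(77 - 11*I*√6/9) - 13 = (-6930 + 110*I*√6) - 13 = -6943 + 110*I*√6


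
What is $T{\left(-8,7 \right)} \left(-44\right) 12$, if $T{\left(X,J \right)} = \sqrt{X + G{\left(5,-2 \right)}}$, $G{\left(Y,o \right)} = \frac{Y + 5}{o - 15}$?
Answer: $- \frac{528 i \sqrt{2482}}{17} \approx - 1547.3 i$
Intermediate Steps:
$G{\left(Y,o \right)} = \frac{5 + Y}{-15 + o}$ ($G{\left(Y,o \right)} = \frac{5 + Y}{o - 15} = \frac{5 + Y}{-15 + o}$)
$T{\left(X,J \right)} = \sqrt{- \frac{10}{17} + X}$ ($T{\left(X,J \right)} = \sqrt{X + \frac{5 + 5}{-15 - 2}} = \sqrt{X + \frac{1}{-17} \cdot 10} = \sqrt{X - \frac{10}{17}} = \sqrt{- \frac{10}{17} + X}$)
$T{\left(-8,7 \right)} \left(-44\right) 12 = \frac{\sqrt{-170 + 289 \left(-8\right)}}{17} \left(-44\right) 12 = \frac{\sqrt{-170 - 2312}}{17} \left(-44\right) 12 = \frac{\sqrt{-2482}}{17} \left(-44\right) 12 = \frac{i \sqrt{2482}}{17} \left(-44\right) 12 = - \frac{44 i \sqrt{2482}}{17} \cdot 12 = - \frac{528 i \sqrt{2482}}{17}$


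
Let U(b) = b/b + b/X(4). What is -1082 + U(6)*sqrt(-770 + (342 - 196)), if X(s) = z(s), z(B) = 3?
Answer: -1082 + 12*I*sqrt(39) ≈ -1082.0 + 74.94*I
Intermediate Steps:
X(s) = 3
U(b) = 1 + b/3 (U(b) = b/b + b/3 = 1 + b*(1/3) = 1 + b/3)
-1082 + U(6)*sqrt(-770 + (342 - 196)) = -1082 + (1 + (1/3)*6)*sqrt(-770 + (342 - 196)) = -1082 + (1 + 2)*sqrt(-770 + 146) = -1082 + 3*sqrt(-624) = -1082 + 3*(4*I*sqrt(39)) = -1082 + 12*I*sqrt(39)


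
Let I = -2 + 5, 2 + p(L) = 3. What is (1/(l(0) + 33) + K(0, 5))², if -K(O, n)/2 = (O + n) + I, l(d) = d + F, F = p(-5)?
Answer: 294849/1156 ≈ 255.06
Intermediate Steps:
p(L) = 1 (p(L) = -2 + 3 = 1)
F = 1
I = 3
l(d) = 1 + d (l(d) = d + 1 = 1 + d)
K(O, n) = -6 - 2*O - 2*n (K(O, n) = -2*((O + n) + 3) = -2*(3 + O + n) = -6 - 2*O - 2*n)
(1/(l(0) + 33) + K(0, 5))² = (1/((1 + 0) + 33) + (-6 - 2*0 - 2*5))² = (1/(1 + 33) + (-6 + 0 - 10))² = (1/34 - 16)² = (-543/34)² = 294849/1156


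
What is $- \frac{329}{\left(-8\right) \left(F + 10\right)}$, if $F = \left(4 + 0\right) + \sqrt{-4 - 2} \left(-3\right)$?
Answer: $\frac{2303}{1000} + \frac{987 i \sqrt{6}}{2000} \approx 2.303 + 1.2088 i$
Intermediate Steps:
$F = 4 - 3 i \sqrt{6}$ ($F = 4 + \sqrt{-6} \left(-3\right) = 4 + i \sqrt{6} \left(-3\right) = 4 - 3 i \sqrt{6} \approx 4.0 - 7.3485 i$)
$- \frac{329}{\left(-8\right) \left(F + 10\right)} = - \frac{329}{\left(-8\right) \left(\left(4 - 3 i \sqrt{6}\right) + 10\right)} = - \frac{329}{\left(-8\right) \left(14 - 3 i \sqrt{6}\right)} = - \frac{329}{-112 + 24 i \sqrt{6}}$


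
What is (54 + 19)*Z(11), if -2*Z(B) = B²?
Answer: -8833/2 ≈ -4416.5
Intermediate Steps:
Z(B) = -B²/2
(54 + 19)*Z(11) = (54 + 19)*(-½*11²) = 73*(-½*121) = 73*(-121/2) = -8833/2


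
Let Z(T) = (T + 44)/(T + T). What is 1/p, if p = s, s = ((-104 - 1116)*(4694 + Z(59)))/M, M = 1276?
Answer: -37642/168968475 ≈ -0.00022278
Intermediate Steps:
Z(T) = (44 + T)/(2*T) (Z(T) = (44 + T)/((2*T)) = (44 + T)*(1/(2*T)) = (44 + T)/(2*T))
s = -168968475/37642 (s = ((-104 - 1116)*(4694 + (1/2)*(44 + 59)/59))/1276 = -1220*(4694 + (1/2)*(1/59)*103)*(1/1276) = -1220*(4694 + 103/118)*(1/1276) = -1220*553995/118*(1/1276) = -337936950/59*1/1276 = -168968475/37642 ≈ -4488.8)
p = -168968475/37642 ≈ -4488.8
1/p = 1/(-168968475/37642) = -37642/168968475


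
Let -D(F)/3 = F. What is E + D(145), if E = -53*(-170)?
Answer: 8575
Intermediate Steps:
D(F) = -3*F
E = 9010
E + D(145) = 9010 - 3*145 = 9010 - 435 = 8575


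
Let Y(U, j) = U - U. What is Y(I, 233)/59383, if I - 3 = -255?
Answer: 0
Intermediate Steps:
I = -252 (I = 3 - 255 = -252)
Y(U, j) = 0
Y(I, 233)/59383 = 0/59383 = 0*(1/59383) = 0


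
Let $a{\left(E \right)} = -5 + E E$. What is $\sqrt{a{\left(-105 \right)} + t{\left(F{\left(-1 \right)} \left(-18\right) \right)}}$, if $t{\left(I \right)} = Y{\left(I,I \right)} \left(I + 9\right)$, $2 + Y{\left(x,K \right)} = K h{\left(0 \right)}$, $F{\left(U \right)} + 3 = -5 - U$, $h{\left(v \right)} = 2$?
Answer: $11 \sqrt{370} \approx 211.59$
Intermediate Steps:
$F{\left(U \right)} = -8 - U$ ($F{\left(U \right)} = -3 - \left(5 + U\right) = -8 - U$)
$a{\left(E \right)} = -5 + E^{2}$
$Y{\left(x,K \right)} = -2 + 2 K$ ($Y{\left(x,K \right)} = -2 + K 2 = -2 + 2 K$)
$t{\left(I \right)} = \left(-2 + 2 I\right) \left(9 + I\right)$ ($t{\left(I \right)} = \left(-2 + 2 I\right) \left(I + 9\right) = \left(-2 + 2 I\right) \left(9 + I\right)$)
$\sqrt{a{\left(-105 \right)} + t{\left(F{\left(-1 \right)} \left(-18\right) \right)}} = \sqrt{\left(-5 + \left(-105\right)^{2}\right) + 2 \left(-1 + \left(-8 - -1\right) \left(-18\right)\right) \left(9 + \left(-8 - -1\right) \left(-18\right)\right)} = \sqrt{\left(-5 + 11025\right) + 2 \left(-1 + \left(-8 + 1\right) \left(-18\right)\right) \left(9 + \left(-8 + 1\right) \left(-18\right)\right)} = \sqrt{11020 + 2 \left(-1 - -126\right) \left(9 - -126\right)} = \sqrt{11020 + 2 \left(-1 + 126\right) \left(9 + 126\right)} = \sqrt{11020 + 2 \cdot 125 \cdot 135} = \sqrt{11020 + 33750} = \sqrt{44770} = 11 \sqrt{370}$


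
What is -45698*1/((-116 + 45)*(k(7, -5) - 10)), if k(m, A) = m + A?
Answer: -22849/284 ≈ -80.454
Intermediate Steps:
k(m, A) = A + m
-45698*1/((-116 + 45)*(k(7, -5) - 10)) = -45698*1/((-116 + 45)*((-5 + 7) - 10)) = -45698*(-1/(71*(2 - 10))) = -45698/((-8*(-71))) = -45698/568 = -45698*1/568 = -22849/284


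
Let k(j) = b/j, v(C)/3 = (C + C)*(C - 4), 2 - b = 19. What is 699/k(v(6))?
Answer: -50328/17 ≈ -2960.5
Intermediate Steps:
b = -17 (b = 2 - 1*19 = 2 - 19 = -17)
v(C) = 6*C*(-4 + C) (v(C) = 3*((C + C)*(C - 4)) = 3*((2*C)*(-4 + C)) = 3*(2*C*(-4 + C)) = 6*C*(-4 + C))
k(j) = -17/j
699/k(v(6)) = 699/((-17*1/(36*(-4 + 6)))) = 699/((-17/(6*6*2))) = 699/((-17/72)) = 699/((-17*1/72)) = 699/(-17/72) = 699*(-72/17) = -50328/17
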